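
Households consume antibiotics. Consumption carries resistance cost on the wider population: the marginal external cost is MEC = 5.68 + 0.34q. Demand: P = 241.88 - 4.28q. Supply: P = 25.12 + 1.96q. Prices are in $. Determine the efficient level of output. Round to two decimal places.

Social marginal benefit = demand − MEC = 236.20 - 4.62q.
Set SMB = MC: 236.20 - 4.62q = 25.12 + 1.96q → q* = 32.0790.

q* = 32.08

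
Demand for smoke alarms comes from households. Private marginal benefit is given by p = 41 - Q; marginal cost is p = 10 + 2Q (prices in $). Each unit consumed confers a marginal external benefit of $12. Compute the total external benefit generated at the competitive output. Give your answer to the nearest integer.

Market equilibrium (private): 10 + 2Q = 41 - Q → Q_m = 10.3333.
Total external benefit = MEB × Q_m = 12 × 10.3333 = 123.9996.

$124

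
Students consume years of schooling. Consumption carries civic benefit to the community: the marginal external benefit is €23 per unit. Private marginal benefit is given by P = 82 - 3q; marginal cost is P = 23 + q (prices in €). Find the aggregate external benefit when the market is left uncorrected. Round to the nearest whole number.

€339

Market equilibrium (private): 23 + q = 82 - 3q → q_m = 14.7500.
Total external benefit = MEB × q_m = 23 × 14.7500 = 339.2500.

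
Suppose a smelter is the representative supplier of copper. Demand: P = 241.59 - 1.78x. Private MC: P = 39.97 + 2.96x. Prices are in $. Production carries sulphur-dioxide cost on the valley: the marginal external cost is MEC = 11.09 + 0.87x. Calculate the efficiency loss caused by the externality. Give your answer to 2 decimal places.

DWL = $206.17

Market equilibrium (private): 39.97 + 2.96x = 241.59 - 1.78x → x_m = 42.5359.
Social marginal cost = private MC + MEC = 51.06 + 3.83x.
Set SMC = demand: 51.06 + 3.83x = 241.59 - 1.78x → x* = 33.9626.
Height of the DWL triangle at x_m is SMC(x_m) − demand(x_m) = MEC(x_m) = 48.0962.
DWL = ½ × 8.5733 × 48.0962 = 206.1716.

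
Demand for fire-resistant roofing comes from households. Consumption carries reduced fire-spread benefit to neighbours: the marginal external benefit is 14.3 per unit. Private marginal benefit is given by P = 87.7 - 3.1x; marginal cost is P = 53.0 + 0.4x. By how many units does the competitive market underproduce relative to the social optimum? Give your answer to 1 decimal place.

Market equilibrium (private): 53.0 + 0.4x = 87.7 - 3.1x → x_m = 9.9143.
Social marginal benefit = demand + MEB = 102.0 - 3.1x.
Set SMB = MC: 102.0 - 3.1x = 53.0 + 0.4x → x* = 14.0000.
Gap = |9.9143 − 14.0000| = 4.0857.

4.1 units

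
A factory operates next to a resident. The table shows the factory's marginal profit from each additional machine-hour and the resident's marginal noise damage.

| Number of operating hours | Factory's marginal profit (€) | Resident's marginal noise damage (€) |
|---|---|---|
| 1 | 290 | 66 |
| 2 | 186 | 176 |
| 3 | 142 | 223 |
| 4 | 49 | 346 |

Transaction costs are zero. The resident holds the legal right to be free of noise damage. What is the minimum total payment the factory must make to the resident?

Efficient level: marginal profit ≥ marginal noise damage through level 2, so k* = 2.
With the resident holding the right, the factory must at least compensate total damage at k*: 66 + 176 = 242.

€242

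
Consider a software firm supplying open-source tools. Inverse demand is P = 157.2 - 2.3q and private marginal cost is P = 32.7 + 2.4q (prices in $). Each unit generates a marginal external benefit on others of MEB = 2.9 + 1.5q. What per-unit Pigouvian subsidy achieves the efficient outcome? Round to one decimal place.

Social marginal cost = private MC − MEB = 29.8 + 0.9q.
Set SMC = demand: 29.8 + 0.9q = 157.2 - 2.3q → q* = 39.8125.
The Pigouvian subsidy equals MEB at q*: 2.9 + 1.5×39.8125 = 62.6188.

subsidy = $62.6 per unit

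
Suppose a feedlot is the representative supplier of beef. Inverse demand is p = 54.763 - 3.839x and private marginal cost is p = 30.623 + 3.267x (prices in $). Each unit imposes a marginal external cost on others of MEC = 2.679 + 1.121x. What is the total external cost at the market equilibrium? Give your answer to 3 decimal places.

$15.569

Market equilibrium (private): 30.623 + 3.267x = 54.763 - 3.839x → x_m = 3.3971.
Total external cost = ∫₀^{x_m} (2.679 + 1.121x) dx = 2.679×3.3971 + ½×1.121×3.3971² = 15.5692.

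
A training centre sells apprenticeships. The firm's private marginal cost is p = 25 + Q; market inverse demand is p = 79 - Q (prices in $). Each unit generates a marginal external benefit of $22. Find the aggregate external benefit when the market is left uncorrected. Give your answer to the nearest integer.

Market equilibrium (private): 25 + Q = 79 - Q → Q_m = 27.0000.
Total external benefit = MEB × Q_m = 22 × 27.0000 = 594.0000.

$594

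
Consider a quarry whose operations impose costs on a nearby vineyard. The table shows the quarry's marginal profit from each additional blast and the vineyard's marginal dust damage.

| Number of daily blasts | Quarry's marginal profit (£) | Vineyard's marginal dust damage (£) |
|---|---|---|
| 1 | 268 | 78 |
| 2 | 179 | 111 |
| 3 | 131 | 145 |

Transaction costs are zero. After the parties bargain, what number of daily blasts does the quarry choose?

Bargaining reaches the level where marginal profit last exceeds marginal dust damage.
That holds through level 2 (179 ≥ 111) but not at 3 (131 < 145).

2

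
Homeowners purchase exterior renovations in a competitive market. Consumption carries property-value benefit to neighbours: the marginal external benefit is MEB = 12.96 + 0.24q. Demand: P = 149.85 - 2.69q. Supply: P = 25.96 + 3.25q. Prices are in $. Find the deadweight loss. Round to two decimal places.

Market equilibrium (private): 25.96 + 3.25q = 149.85 - 2.69q → q_m = 20.8569.
Social marginal benefit = demand + MEB = 162.81 - 2.45q.
Set SMB = MC: 162.81 - 2.45q = 25.96 + 3.25q → q* = 24.0088.
Height of the DWL triangle at q_m is SMB(q_m) − MC(q_m) = MEB(q_m) = 17.9657.
DWL = ½ × 3.1519 × 17.9657 = 28.3130.

DWL = $28.31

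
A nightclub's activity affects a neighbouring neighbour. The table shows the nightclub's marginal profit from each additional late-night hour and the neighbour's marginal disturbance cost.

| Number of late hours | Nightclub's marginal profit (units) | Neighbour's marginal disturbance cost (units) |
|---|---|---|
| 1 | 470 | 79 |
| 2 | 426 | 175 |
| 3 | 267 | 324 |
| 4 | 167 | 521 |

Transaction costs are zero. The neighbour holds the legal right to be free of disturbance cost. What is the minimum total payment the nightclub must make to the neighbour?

Efficient level: marginal profit ≥ marginal disturbance cost through level 2, so k* = 2.
With the neighbour holding the right, the nightclub must at least compensate total damage at k*: 79 + 175 = 254.

254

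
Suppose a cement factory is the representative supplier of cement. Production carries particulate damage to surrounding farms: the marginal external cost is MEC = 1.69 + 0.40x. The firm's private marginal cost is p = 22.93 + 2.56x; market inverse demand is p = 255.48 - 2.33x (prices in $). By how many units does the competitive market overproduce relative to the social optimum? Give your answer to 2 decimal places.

Market equilibrium (private): 22.93 + 2.56x = 255.48 - 2.33x → x_m = 47.5562.
Social marginal cost = private MC + MEC = 24.62 + 2.96x.
Set SMC = demand: 24.62 + 2.96x = 255.48 - 2.33x → x* = 43.6408.
Gap = |47.5562 − 43.6408| = 3.9154.

3.92 units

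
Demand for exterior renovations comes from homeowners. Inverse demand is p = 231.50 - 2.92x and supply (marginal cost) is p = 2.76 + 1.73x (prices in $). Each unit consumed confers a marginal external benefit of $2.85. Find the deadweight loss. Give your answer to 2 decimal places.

DWL = $0.87

Market equilibrium (private): 2.76 + 1.73x = 231.50 - 2.92x → x_m = 49.1914.
Social marginal benefit = demand + MEB = 234.35 - 2.92x.
Set SMB = MC: 234.35 - 2.92x = 2.76 + 1.73x → x* = 49.8043.
Height of the DWL triangle at x_m is SMB(x_m) − MC(x_m) = MEB(x_m) = 2.8500.
DWL = ½ × 0.6129 × 2.8500 = 0.8734.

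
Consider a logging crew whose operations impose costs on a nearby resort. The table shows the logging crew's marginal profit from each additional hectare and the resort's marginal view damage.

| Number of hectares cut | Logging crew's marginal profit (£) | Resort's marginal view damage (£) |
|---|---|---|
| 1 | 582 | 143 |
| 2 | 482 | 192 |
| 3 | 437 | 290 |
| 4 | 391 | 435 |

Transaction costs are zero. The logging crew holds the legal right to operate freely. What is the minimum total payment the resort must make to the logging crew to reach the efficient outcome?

Left alone the logging crew would choose level 4 (marginal profit stays positive).
Efficient level: k* = 3 (marginal profit ≥ marginal view damage through 3).
The resort must at least cover the logging crew's forgone profit from cutting 4→3: 391 = 391.

£391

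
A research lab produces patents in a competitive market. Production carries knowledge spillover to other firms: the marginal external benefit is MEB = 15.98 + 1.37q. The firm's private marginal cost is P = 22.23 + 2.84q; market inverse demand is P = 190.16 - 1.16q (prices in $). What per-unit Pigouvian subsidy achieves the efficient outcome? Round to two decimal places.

Social marginal cost = private MC − MEB = 6.25 + 1.47q.
Set SMC = demand: 6.25 + 1.47q = 190.16 - 1.16q → q* = 69.9278.
The Pigouvian subsidy equals MEB at q*: 15.98 + 1.37×69.9278 = 111.7811.

subsidy = $111.78 per unit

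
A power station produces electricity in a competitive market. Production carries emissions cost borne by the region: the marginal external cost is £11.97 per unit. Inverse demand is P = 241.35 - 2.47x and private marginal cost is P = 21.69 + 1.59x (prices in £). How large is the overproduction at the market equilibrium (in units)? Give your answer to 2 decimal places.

2.95 units

Market equilibrium (private): 21.69 + 1.59x = 241.35 - 2.47x → x_m = 54.1034.
Social marginal cost = private MC + MEC = 33.66 + 1.59x.
Set SMC = demand: 33.66 + 1.59x = 241.35 - 2.47x → x* = 51.1552.
Gap = |54.1034 − 51.1552| = 2.9482.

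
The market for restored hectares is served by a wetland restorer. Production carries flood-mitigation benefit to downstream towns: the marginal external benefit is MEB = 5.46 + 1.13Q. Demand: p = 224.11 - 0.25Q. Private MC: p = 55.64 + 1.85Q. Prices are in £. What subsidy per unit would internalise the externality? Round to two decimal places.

subsidy = £208.08 per unit

Social marginal cost = private MC − MEB = 50.18 + 0.72Q.
Set SMC = demand: 50.18 + 0.72Q = 224.11 - 0.25Q → Q* = 179.3093.
The Pigouvian subsidy equals MEB at Q*: 5.46 + 1.13×179.3093 = 208.0795.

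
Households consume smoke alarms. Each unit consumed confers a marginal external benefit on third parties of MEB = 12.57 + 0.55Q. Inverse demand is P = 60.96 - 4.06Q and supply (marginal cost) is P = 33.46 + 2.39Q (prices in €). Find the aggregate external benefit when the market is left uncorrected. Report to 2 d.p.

Market equilibrium (private): 33.46 + 2.39Q = 60.96 - 4.06Q → Q_m = 4.2636.
Total external benefit = ∫₀^{Q_m} (12.57 + 0.55Q) dQ = 12.57×4.2636 + ½×0.55×4.2636² = 58.5925.

€58.59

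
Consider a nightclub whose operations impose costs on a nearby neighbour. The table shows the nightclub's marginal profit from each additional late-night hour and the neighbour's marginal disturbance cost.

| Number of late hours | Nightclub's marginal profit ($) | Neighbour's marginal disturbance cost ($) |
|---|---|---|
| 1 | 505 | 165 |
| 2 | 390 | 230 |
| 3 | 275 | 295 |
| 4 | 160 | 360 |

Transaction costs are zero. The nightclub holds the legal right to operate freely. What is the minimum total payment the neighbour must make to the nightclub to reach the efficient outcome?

Left alone the nightclub would choose level 4 (marginal profit stays positive).
Efficient level: k* = 2 (marginal profit ≥ marginal disturbance cost through 2).
The neighbour must at least cover the nightclub's forgone profit from cutting 4→2: 275 + 160 = 435.

$435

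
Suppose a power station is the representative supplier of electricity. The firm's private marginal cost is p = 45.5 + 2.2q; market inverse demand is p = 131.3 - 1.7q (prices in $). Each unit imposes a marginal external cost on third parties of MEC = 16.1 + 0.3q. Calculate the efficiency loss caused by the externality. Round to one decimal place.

DWL = $61.3

Market equilibrium (private): 45.5 + 2.2q = 131.3 - 1.7q → q_m = 22.0000.
Social marginal cost = private MC + MEC = 61.6 + 2.5q.
Set SMC = demand: 61.6 + 2.5q = 131.3 - 1.7q → q* = 16.5952.
The welfare-loss triangle has base |q_m − q*| and height MEC(q_m) (the vertical gap between SMC and demand is zero at q* and MEC at q_m).
DWL = ½ × 5.4048 × 22.7000 = 61.3445.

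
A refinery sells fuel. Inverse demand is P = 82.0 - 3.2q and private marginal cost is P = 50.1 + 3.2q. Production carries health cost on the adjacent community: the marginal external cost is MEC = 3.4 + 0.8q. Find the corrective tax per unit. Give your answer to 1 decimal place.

Social marginal cost = private MC + MEC = 53.5 + 4.0q.
Set SMC = demand: 53.5 + 4.0q = 82.0 - 3.2q → q* = 3.9583.
The Pigouvian tax equals MEC at q*: 3.4 + 0.8×3.9583 = 6.5666.

tax = 6.6 per unit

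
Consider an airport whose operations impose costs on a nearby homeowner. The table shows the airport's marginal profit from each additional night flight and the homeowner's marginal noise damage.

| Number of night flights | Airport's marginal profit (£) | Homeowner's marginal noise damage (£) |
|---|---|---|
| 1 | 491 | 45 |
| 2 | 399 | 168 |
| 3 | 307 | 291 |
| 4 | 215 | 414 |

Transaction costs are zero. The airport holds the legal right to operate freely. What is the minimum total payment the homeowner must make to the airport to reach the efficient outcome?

£215

Left alone the airport would choose level 4 (marginal profit stays positive).
Efficient level: k* = 3 (marginal profit ≥ marginal noise damage through 3).
The homeowner must at least cover the airport's forgone profit from cutting 4→3: 215 = 215.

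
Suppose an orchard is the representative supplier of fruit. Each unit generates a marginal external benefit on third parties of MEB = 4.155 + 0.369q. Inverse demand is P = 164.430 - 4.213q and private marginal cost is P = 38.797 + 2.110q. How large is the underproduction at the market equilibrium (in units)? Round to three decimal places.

1.929 units

Market equilibrium (private): 38.797 + 2.110q = 164.430 - 4.213q → q_m = 19.8692.
Social marginal cost = private MC − MEB = 34.642 + 1.741q.
Set SMC = demand: 34.642 + 1.741q = 164.430 - 4.213q → q* = 21.7985.
Gap = |19.8692 − 21.7985| = 1.9293.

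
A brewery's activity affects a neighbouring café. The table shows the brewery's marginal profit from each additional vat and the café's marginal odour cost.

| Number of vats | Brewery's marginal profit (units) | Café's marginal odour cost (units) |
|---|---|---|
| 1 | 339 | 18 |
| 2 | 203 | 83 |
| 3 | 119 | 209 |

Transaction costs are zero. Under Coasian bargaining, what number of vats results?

Bargaining reaches the level where marginal profit last exceeds marginal odour cost.
That holds through level 2 (203 ≥ 83) but not at 3 (119 < 209).

2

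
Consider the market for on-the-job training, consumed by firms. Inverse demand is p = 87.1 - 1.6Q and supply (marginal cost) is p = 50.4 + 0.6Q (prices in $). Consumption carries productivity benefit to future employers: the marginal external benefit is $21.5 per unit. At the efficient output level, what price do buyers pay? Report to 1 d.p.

Social marginal benefit = demand + MEB = 108.6 - 1.6Q.
Set SMB = MC: 108.6 - 1.6Q = 50.4 + 0.6Q → Q* = 26.4545.
Consumer price on the demand curve at Q*: 87.1 − 1.6×26.4545 = 44.7728.

P = $44.8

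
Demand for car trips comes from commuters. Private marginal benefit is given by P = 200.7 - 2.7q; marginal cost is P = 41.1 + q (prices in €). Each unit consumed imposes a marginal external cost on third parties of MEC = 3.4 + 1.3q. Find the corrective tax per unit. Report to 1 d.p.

Social marginal benefit = demand − MEC = 197.3 - 4.0q.
Set SMB = MC: 197.3 - 4.0q = 41.1 + q → q* = 31.2400.
The Pigouvian tax equals MEC at q*: 3.4 + 1.3×31.2400 = 44.0120.

tax = €44.0 per unit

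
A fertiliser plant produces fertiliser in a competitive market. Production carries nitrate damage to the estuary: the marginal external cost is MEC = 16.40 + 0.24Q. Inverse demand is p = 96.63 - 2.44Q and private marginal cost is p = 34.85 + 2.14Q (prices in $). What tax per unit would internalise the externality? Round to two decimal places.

Social marginal cost = private MC + MEC = 51.25 + 2.38Q.
Set SMC = demand: 51.25 + 2.38Q = 96.63 - 2.44Q → Q* = 9.4149.
The Pigouvian tax equals MEC at Q*: 16.40 + 0.24×9.4149 = 18.6596.

tax = $18.66 per unit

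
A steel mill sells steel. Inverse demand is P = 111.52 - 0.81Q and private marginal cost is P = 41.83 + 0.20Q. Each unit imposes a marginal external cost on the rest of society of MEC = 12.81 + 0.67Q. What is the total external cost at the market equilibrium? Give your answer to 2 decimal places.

2478.83

Market equilibrium (private): 41.83 + 0.20Q = 111.52 - 0.81Q → Q_m = 69.0000.
Total external cost = ∫₀^{Q_m} (12.81 + 0.67Q) dQ = 12.81×69.0000 + ½×0.67×69.0000² = 2478.8250.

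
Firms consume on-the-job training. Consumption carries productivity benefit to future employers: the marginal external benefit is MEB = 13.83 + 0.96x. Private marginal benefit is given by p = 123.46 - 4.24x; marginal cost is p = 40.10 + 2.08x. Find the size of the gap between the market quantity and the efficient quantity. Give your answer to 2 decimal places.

4.94 units

Market equilibrium (private): 40.10 + 2.08x = 123.46 - 4.24x → x_m = 13.1899.
Social marginal benefit = demand + MEB = 137.29 - 3.28x.
Set SMB = MC: 137.29 - 3.28x = 40.10 + 2.08x → x* = 18.1325.
Gap = |13.1899 − 18.1325| = 4.9426.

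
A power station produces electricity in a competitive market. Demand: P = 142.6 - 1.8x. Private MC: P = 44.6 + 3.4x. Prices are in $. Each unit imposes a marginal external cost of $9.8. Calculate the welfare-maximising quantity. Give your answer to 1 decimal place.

x* = 17.0

Social marginal cost = private MC + MEC = 54.4 + 3.4x.
Set SMC = demand: 54.4 + 3.4x = 142.6 - 1.8x → x* = 16.9615.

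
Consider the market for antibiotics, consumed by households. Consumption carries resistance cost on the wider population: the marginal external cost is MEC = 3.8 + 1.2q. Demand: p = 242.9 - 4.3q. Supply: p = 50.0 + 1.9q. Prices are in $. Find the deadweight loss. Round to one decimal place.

Market equilibrium (private): 50.0 + 1.9q = 242.9 - 4.3q → q_m = 31.1129.
Social marginal benefit = demand − MEC = 239.1 - 5.5q.
Set SMB = MC: 239.1 - 5.5q = 50.0 + 1.9q → q* = 25.5541.
Height of the DWL triangle at q_m is MC(q_m) − SMB(q_m) = MEC(q_m) = 41.1355.
DWL = ½ × 5.5588 × 41.1355 = 114.3320.

DWL = $114.3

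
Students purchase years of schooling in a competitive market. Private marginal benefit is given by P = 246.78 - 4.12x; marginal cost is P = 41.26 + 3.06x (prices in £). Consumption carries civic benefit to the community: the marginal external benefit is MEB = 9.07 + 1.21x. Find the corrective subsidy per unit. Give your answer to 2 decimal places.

Social marginal benefit = demand + MEB = 255.85 - 2.91x.
Set SMB = MC: 255.85 - 2.91x = 41.26 + 3.06x → x* = 35.9447.
The Pigouvian subsidy equals MEB at x*: 9.07 + 1.21×35.9447 = 52.5631.

subsidy = £52.56 per unit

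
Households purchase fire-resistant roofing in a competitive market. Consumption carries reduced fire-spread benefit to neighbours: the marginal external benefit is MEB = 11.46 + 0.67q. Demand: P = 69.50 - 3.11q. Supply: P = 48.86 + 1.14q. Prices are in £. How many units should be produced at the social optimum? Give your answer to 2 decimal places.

q* = 8.97

Social marginal benefit = demand + MEB = 80.96 - 2.44q.
Set SMB = MC: 80.96 - 2.44q = 48.86 + 1.14q → q* = 8.9665.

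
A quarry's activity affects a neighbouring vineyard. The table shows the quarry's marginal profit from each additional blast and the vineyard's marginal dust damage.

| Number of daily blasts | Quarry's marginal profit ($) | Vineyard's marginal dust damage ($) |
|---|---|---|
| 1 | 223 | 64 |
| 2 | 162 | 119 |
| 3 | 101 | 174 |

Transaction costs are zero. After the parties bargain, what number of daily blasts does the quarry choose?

2

Bargaining reaches the level where marginal profit last exceeds marginal dust damage.
That holds through level 2 (162 ≥ 119) but not at 3 (101 < 174).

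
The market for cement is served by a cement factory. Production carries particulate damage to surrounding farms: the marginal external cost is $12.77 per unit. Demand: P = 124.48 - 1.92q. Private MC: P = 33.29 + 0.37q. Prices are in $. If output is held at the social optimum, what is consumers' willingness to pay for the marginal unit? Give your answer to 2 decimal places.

Social marginal cost = private MC + MEC = 46.06 + 0.37q.
Set SMC = demand: 46.06 + 0.37q = 124.48 - 1.92q → q* = 34.2445.
Consumer price on the demand curve at q*: 124.48 − 1.92×34.2445 = 58.7306.

P = $58.73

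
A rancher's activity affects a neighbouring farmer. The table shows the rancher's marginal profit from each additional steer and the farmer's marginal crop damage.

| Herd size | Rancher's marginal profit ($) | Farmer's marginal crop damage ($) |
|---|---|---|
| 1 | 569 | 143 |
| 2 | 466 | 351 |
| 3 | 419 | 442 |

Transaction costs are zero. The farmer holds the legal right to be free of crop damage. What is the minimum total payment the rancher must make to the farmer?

$494

Efficient level: marginal profit ≥ marginal crop damage through level 2, so k* = 2.
With the farmer holding the right, the rancher must at least compensate total damage at k*: 143 + 351 = 494.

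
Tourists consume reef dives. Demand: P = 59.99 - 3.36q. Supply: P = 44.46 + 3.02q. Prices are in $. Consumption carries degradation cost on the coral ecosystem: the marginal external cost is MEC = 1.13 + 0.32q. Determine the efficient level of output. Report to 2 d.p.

Social marginal benefit = demand − MEC = 58.86 - 3.68q.
Set SMB = MC: 58.86 - 3.68q = 44.46 + 3.02q → q* = 2.1493.

q* = 2.15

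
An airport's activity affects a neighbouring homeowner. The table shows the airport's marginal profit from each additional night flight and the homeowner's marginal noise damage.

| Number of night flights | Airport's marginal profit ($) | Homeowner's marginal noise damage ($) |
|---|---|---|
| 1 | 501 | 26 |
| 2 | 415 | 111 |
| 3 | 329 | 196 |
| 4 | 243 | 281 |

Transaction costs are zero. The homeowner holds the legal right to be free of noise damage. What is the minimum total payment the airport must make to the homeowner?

$333

Efficient level: marginal profit ≥ marginal noise damage through level 3, so k* = 3.
With the homeowner holding the right, the airport must at least compensate total damage at k*: 26 + 111 + 196 = 333.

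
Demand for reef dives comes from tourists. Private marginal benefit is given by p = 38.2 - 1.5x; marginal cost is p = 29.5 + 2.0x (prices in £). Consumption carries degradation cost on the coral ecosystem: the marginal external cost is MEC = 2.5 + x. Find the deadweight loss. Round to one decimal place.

Market equilibrium (private): 29.5 + 2.0x = 38.2 - 1.5x → x_m = 2.4857.
Social marginal benefit = demand − MEC = 35.7 - 2.5x.
Set SMB = MC: 35.7 - 2.5x = 29.5 + 2.0x → x* = 1.3778.
The loss is the area between SMB and MC from x* to x_m; with linear curves that's a triangle of height MEC(x_m).
DWL = ½ × 1.1079 × 4.9857 = 2.7618.

DWL = £2.8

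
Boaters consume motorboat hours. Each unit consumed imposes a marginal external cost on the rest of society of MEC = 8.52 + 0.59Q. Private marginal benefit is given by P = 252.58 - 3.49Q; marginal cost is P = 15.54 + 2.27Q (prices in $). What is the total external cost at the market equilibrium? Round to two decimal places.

Market equilibrium (private): 15.54 + 2.27Q = 252.58 - 3.49Q → Q_m = 41.1528.
Total external cost = ∫₀^{Q_m} (8.52 + 0.59Q) dQ = 8.52×41.1528 + ½×0.59×41.1528² = 850.2200.

$850.22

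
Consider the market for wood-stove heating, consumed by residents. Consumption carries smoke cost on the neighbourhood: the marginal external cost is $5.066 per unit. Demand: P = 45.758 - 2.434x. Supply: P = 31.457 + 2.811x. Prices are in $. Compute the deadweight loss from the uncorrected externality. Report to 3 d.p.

DWL = $2.447

Market equilibrium (private): 31.457 + 2.811x = 45.758 - 2.434x → x_m = 2.7266.
Social marginal benefit = demand − MEC = 40.692 - 2.434x.
Set SMB = MC: 40.692 - 2.434x = 31.457 + 2.811x → x* = 1.7607.
The loss is the area between SMB and MC from x* to x_m; with linear curves that's a triangle of height MEC(x_m).
DWL = ½ × 0.9659 × 5.0660 = 2.4466.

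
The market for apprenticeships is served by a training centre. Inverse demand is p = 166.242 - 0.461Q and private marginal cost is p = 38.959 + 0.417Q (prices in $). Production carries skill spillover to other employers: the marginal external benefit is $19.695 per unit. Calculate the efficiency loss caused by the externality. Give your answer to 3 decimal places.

DWL = $220.896

Market equilibrium (private): 38.959 + 0.417Q = 166.242 - 0.461Q → Q_m = 144.9692.
Social marginal cost = private MC − MEB = 19.264 + 0.417Q.
Set SMC = demand: 19.264 + 0.417Q = 166.242 - 0.461Q → Q* = 167.4009.
The loss is the area between SMC and demand from Q* to Q_m; with linear curves that's a triangle of height MEB(Q_m).
DWL = ½ × 22.4317 × 19.6950 = 220.8962.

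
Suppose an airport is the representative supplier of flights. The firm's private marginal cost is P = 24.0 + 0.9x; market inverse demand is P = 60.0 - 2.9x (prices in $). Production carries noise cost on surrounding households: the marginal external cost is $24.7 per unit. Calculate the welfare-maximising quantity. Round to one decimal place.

x* = 3.0

Social marginal cost = private MC + MEC = 48.7 + 0.9x.
Set SMC = demand: 48.7 + 0.9x = 60.0 - 2.9x → x* = 2.9737.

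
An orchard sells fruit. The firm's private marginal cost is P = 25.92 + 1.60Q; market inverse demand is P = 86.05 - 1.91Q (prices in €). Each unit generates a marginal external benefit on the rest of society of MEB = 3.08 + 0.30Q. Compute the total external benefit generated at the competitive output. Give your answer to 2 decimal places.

€96.78

Market equilibrium (private): 25.92 + 1.60Q = 86.05 - 1.91Q → Q_m = 17.1311.
Total external benefit = ∫₀^{Q_m} (3.08 + 0.30Q) dQ = 3.08×17.1311 + ½×0.30×17.1311² = 96.7850.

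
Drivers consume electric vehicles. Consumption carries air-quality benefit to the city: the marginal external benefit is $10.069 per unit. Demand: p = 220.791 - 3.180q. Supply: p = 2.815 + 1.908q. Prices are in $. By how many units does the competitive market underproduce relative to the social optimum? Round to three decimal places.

Market equilibrium (private): 2.815 + 1.908q = 220.791 - 3.180q → q_m = 42.8412.
Social marginal benefit = demand + MEB = 230.860 - 3.180q.
Set SMB = MC: 230.860 - 3.180q = 2.815 + 1.908q → q* = 44.8202.
Gap = |42.8412 − 44.8202| = 1.9790.

1.979 units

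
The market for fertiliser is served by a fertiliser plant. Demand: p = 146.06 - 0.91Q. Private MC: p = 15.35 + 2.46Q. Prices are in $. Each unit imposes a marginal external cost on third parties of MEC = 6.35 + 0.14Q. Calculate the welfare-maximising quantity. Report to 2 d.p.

Social marginal cost = private MC + MEC = 21.70 + 2.60Q.
Set SMC = demand: 21.70 + 2.60Q = 146.06 - 0.91Q → Q* = 35.4302.

Q* = 35.43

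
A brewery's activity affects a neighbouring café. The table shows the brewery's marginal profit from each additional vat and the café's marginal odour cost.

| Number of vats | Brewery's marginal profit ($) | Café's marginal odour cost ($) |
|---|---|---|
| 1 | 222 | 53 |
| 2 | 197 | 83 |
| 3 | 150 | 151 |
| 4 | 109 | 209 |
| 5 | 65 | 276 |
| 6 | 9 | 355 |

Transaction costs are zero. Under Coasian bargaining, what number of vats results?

Bargaining reaches the level where marginal profit last exceeds marginal odour cost.
That holds through level 2 (197 ≥ 83) but not at 3 (150 < 151).

2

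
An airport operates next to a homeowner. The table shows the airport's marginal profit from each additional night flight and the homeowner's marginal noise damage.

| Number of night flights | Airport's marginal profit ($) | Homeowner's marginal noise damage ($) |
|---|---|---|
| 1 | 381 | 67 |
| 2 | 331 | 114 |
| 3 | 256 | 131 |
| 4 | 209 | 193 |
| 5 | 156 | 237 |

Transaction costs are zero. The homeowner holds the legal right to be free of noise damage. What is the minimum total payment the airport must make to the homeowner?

Efficient level: marginal profit ≥ marginal noise damage through level 4, so k* = 4.
With the homeowner holding the right, the airport must at least compensate total damage at k*: 67 + 114 + 131 + 193 = 505.

$505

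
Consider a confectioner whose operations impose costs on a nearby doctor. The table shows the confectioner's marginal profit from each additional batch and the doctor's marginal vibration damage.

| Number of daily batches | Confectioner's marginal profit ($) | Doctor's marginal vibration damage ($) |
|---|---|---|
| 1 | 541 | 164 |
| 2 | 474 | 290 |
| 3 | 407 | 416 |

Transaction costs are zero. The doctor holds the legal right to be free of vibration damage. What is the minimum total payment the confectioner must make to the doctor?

Efficient level: marginal profit ≥ marginal vibration damage through level 2, so k* = 2.
With the doctor holding the right, the confectioner must at least compensate total damage at k*: 164 + 290 = 454.

$454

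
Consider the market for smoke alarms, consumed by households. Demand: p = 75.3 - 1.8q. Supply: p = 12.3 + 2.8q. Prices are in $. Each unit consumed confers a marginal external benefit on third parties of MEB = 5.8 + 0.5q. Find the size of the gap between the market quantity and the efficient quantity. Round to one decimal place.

Market equilibrium (private): 12.3 + 2.8q = 75.3 - 1.8q → q_m = 13.6957.
Social marginal benefit = demand + MEB = 81.1 - 1.3q.
Set SMB = MC: 81.1 - 1.3q = 12.3 + 2.8q → q* = 16.7805.
Gap = |13.6957 − 16.7805| = 3.0848.

3.1 units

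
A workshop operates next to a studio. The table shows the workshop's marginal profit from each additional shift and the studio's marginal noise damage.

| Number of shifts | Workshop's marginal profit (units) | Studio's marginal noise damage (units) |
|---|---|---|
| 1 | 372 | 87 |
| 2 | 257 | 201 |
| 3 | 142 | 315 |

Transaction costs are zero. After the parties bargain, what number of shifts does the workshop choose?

2

Bargaining reaches the level where marginal profit last exceeds marginal noise damage.
That holds through level 2 (257 ≥ 201) but not at 3 (142 < 315).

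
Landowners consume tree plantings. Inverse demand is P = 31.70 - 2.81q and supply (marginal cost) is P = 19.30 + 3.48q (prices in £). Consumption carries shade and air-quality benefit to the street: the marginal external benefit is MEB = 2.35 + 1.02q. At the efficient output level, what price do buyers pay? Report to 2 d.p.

P = £23.84

Social marginal benefit = demand + MEB = 34.05 - 1.79q.
Set SMB = MC: 34.05 - 1.79q = 19.30 + 3.48q → q* = 2.7989.
Consumer price on the demand curve at q*: 31.70 − 2.81×2.7989 = 23.8351.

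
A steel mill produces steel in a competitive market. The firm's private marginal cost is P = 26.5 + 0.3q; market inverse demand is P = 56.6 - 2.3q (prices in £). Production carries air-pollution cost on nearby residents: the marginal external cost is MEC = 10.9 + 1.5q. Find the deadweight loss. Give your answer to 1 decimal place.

Market equilibrium (private): 26.5 + 0.3q = 56.6 - 2.3q → q_m = 11.5769.
Social marginal cost = private MC + MEC = 37.4 + 1.8q.
Set SMC = demand: 37.4 + 1.8q = 56.6 - 2.3q → q* = 4.6829.
The welfare-loss triangle has base |q_m − q*| and height MEC(q_m) (the vertical gap between SMC and demand is zero at q* and MEC at q_m).
DWL = ½ × 6.8940 × 28.2654 = 97.4308.

DWL = £97.4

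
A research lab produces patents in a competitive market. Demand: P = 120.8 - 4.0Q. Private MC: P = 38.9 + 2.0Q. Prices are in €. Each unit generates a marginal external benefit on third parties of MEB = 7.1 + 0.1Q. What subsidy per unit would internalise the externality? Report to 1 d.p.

Social marginal cost = private MC − MEB = 31.8 + 1.9Q.
Set SMC = demand: 31.8 + 1.9Q = 120.8 - 4.0Q → Q* = 15.0847.
The Pigouvian subsidy equals MEB at Q*: 7.1 + 0.1×15.0847 = 8.6085.

subsidy = €8.6 per unit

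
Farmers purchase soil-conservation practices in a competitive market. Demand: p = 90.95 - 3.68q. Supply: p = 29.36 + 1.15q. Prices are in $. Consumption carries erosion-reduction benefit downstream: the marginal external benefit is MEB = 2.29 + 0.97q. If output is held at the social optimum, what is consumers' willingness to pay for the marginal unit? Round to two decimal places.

Social marginal benefit = demand + MEB = 93.24 - 2.71q.
Set SMB = MC: 93.24 - 2.71q = 29.36 + 1.15q → q* = 16.5492.
Consumer price on the demand curve at q*: 90.95 − 3.68×16.5492 = 30.0489.

P = $30.05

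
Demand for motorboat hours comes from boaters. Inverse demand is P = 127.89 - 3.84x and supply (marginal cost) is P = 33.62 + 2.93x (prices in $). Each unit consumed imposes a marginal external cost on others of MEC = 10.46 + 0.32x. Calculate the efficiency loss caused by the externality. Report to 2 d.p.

Market equilibrium (private): 33.62 + 2.93x = 127.89 - 3.84x → x_m = 13.9247.
Social marginal benefit = demand − MEC = 117.43 - 4.16x.
Set SMB = MC: 117.43 - 4.16x = 33.62 + 2.93x → x* = 11.8209.
The loss is the area between SMB and MC from x* to x_m; with linear curves that's a triangle of height MEC(x_m).
DWL = ½ × 2.1038 × 14.9159 = 15.6900.

DWL = $15.69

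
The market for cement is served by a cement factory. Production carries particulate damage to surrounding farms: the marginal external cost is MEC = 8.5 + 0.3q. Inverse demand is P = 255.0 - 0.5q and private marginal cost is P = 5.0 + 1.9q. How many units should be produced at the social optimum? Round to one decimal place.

Social marginal cost = private MC + MEC = 13.5 + 2.2q.
Set SMC = demand: 13.5 + 2.2q = 255.0 - 0.5q → q* = 89.4444.

q* = 89.4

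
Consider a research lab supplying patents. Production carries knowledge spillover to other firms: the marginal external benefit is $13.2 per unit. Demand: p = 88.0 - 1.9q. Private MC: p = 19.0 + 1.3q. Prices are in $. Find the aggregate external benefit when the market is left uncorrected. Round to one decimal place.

Market equilibrium (private): 19.0 + 1.3q = 88.0 - 1.9q → q_m = 21.5625.
Total external benefit = MEB × q_m = 13.2 × 21.5625 = 284.6250.

$284.6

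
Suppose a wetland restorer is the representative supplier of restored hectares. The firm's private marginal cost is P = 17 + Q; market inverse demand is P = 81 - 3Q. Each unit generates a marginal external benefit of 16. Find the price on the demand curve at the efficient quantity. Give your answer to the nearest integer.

P = 21

Social marginal cost = private MC − MEB = 1 + Q.
Set SMC = demand: 1 + Q = 81 - 3Q → Q* = 20.0000.
Consumer price on the demand curve at Q*: 81 − 3×20.0000 = 21.0000.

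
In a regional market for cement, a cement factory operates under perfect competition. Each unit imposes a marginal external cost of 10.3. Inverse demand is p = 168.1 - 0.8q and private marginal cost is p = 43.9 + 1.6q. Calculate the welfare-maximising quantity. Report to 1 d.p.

Social marginal cost = private MC + MEC = 54.2 + 1.6q.
Set SMC = demand: 54.2 + 1.6q = 168.1 - 0.8q → q* = 47.4583.

q* = 47.5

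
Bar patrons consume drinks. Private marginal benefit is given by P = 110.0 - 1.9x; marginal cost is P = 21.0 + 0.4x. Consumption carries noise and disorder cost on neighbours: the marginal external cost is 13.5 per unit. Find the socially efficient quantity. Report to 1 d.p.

Social marginal benefit = demand − MEC = 96.5 - 1.9x.
Set SMB = MC: 96.5 - 1.9x = 21.0 + 0.4x → x* = 32.8261.

x* = 32.8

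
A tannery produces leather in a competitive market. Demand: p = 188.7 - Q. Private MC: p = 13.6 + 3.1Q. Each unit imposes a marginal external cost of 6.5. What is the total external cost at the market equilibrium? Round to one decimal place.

277.6

Market equilibrium (private): 13.6 + 3.1Q = 188.7 - Q → Q_m = 42.7073.
Total external cost = MEC × Q_m = 6.5 × 42.7073 = 277.5975.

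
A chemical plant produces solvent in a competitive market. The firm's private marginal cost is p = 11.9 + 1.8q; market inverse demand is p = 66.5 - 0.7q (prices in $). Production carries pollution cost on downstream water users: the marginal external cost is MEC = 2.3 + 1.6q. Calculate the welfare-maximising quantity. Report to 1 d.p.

q* = 12.8

Social marginal cost = private MC + MEC = 14.2 + 3.4q.
Set SMC = demand: 14.2 + 3.4q = 66.5 - 0.7q → q* = 12.7561.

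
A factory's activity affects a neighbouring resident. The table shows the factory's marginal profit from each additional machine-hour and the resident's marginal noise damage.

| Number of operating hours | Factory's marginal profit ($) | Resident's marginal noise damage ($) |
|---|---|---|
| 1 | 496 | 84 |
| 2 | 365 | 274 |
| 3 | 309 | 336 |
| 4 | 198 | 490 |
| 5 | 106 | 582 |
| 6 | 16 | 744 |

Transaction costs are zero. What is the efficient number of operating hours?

Bargaining reaches the level where marginal profit last exceeds marginal noise damage.
That holds through level 2 (365 ≥ 274) but not at 3 (309 < 336).

2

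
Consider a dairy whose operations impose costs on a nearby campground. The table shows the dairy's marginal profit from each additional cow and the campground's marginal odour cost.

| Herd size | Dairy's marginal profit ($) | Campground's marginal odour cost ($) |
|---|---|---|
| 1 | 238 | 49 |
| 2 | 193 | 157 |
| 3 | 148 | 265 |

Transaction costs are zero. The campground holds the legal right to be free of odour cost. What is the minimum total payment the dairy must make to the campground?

Efficient level: marginal profit ≥ marginal odour cost through level 2, so k* = 2.
With the campground holding the right, the dairy must at least compensate total damage at k*: 49 + 157 = 206.

$206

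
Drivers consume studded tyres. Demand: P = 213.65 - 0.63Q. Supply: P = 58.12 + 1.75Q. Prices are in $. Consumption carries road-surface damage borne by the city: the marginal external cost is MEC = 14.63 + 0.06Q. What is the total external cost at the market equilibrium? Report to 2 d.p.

$1084.17

Market equilibrium (private): 58.12 + 1.75Q = 213.65 - 0.63Q → Q_m = 65.3487.
Total external cost = ∫₀^{Q_m} (14.63 + 0.06Q) dQ = 14.63×65.3487 + ½×0.06×65.3487² = 1084.1651.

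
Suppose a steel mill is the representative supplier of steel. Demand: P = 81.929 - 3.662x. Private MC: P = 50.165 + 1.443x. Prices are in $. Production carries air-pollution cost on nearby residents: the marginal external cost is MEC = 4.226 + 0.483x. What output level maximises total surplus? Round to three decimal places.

x* = 4.928

Social marginal cost = private MC + MEC = 54.391 + 1.926x.
Set SMC = demand: 54.391 + 1.926x = 81.929 - 3.662x → x* = 4.9281.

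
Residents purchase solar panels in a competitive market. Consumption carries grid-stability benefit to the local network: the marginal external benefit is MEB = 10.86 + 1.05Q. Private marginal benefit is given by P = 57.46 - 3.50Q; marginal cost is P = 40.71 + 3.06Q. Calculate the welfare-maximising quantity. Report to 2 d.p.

Q* = 5.01

Social marginal benefit = demand + MEB = 68.32 - 2.45Q.
Set SMB = MC: 68.32 - 2.45Q = 40.71 + 3.06Q → Q* = 5.0109.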